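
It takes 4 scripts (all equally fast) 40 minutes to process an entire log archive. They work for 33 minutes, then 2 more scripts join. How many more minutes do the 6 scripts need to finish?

One script does 1/160 of the job per minute.
After 33 minutes with 4 scripts, 33/40 is done (7/40 left).
With 6 scripts the rate is 6/160 = 3/80, so the rest takes 7/40 ÷ 3/80 = 14/3 minutes.

14/3 minutes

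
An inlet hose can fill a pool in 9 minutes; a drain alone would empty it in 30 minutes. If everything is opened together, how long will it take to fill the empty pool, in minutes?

90/7 minutes

Net rate = 1/9 − 1/30 = (10 − 3)/90 = 7/90 per minute.
Filling time = 1 ÷ (7/90) = 90/7 minutes.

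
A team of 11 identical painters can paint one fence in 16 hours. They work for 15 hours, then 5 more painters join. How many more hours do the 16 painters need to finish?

11/16 hours

One painter does 1/176 of the job per hour.
After 15 hours with 11 painters, 15/16 is done (1/16 left).
With 16 painters the rate is 16/176 = 1/11, so the rest takes 1/16 ÷ 1/11 = 11/16 hours.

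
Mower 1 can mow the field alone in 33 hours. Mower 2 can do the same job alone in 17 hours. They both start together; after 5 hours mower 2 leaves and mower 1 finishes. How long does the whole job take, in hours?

In the first 5 hours the combined rate is 50/561, so 250/561 of the job is done, leaving 311/561.
After mower 2 leaves the rate is 1/33 per hour; the remaining 311/561 takes 311/17 hours.
Total = 5 + 311/17 = 396/17 hours.

396/17 hours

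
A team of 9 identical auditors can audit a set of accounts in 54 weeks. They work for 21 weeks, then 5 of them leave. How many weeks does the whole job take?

381/4 weeks

One auditor does 1/486 of the job per week.
After 21 weeks with 9 auditors, 7/18 is done (11/18 left).
With 4 auditors the rate is 4/486 = 2/243, so the rest takes 11/18 ÷ 2/243 = 297/4 weeks.
Total = 21 + 297/4 = 381/4 weeks.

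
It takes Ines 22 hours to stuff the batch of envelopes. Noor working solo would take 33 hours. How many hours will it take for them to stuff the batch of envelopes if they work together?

66/5 hours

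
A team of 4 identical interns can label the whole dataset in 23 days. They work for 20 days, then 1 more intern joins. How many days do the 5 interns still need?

One intern does 1/92 of the job per day.
After 20 days with 4 interns, 20/23 is done (3/23 left).
With 5 interns the rate is 5/92, so the rest takes 3/23 ÷ 5/92 = 12/5 days.

12/5 days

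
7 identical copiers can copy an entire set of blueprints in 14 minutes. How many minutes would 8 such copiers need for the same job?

49/4 minutes

Total work is 7·14 = 98 copier-minutes.
With 8 copiers: 98/8 = 49/4 minutes.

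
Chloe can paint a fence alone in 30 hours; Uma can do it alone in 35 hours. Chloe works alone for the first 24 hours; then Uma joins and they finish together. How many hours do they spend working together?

42/13 hours

In 24 hours Chloe does 24/30 = 4/5 of the job, leaving 1/5.
Chloe and Uma together work at 13/210 per hour, so finishing takes 1/5 ÷ 13/210 = 42/13 hours.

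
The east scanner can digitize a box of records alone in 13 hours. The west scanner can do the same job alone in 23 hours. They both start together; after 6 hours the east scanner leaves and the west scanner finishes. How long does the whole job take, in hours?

161/13 hours

In the first 6 hours the combined rate is 36/299, so 216/299 of the job is done, leaving 83/299.
After the east scanner leaves the rate is 1/23 per hour; the remaining 83/299 takes 83/13 hours.
Total = 6 + 83/13 = 161/13 hours.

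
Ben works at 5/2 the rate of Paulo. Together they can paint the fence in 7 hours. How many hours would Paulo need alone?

Let Paulo's rate be r; then Ben's rate is (5/2)r, so together (5/2 + 1)r = (7/2)r = 1/7.
Thus r = 2/49 per hour.
Paulo alone: 49/2 hours; Ben alone: 49/5 hours.

49/2 hours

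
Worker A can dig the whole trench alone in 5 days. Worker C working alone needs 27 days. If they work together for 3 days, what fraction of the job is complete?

32/45

Combined rate: 1/5 + 1/27 = (27 + 5)/135 = 32/135 per day.
In 3 days they complete 3·32/135 = 32/45 of the job.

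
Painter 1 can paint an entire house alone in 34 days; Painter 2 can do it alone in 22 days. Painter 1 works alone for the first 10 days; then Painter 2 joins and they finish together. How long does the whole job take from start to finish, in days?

136/7 days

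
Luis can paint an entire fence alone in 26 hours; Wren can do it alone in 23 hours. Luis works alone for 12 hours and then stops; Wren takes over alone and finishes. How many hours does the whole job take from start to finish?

317/13 hours

In 12 hours Luis does 12/26 = 6/13 of the job, leaving 7/13.
Wren works at 1/23 per hour, so finishing takes 7/13 ÷ 1/23 = 161/13 hours.
Total time = 12 + 161/13 = 317/13 hours.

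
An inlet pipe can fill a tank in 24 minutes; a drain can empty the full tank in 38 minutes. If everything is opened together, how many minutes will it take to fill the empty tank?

456/7 minutes

Net rate = 1/24 − 1/38 = (19 − 12)/456 = 7/456 per minute.
Filling time = 1 ÷ (7/456) = 456/7 minutes.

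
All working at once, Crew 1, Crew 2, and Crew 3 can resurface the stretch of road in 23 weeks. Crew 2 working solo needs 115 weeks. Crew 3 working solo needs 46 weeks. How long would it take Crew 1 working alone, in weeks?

Combined rate is 1/23 per week.
Known contribution: 1/115 + 1/46 = (2 + 5)/230 = 7/230 per week.
So Crew 1's rate is 1/23 − 7/230 = 3/230, meaning 230/3 weeks alone.

230/3 weeks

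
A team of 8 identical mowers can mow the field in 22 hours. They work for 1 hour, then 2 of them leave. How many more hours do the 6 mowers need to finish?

28 hours

One mower does 1/176 of the job per hour.
After 1 hour with 8 mowers, 1/22 is done (21/22 left).
With 6 mowers the rate is 6/176 = 3/88, so the rest takes 21/22 ÷ 3/88 = 28 hours.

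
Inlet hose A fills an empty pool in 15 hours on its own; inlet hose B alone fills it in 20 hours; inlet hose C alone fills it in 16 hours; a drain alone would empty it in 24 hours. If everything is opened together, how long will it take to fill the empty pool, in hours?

80/11 hours

Net rate = 1/15 + 1/20 + 1/16 − 1/24 = (16 + 12 + 15 − 10)/240 = 33/240 = 11/80 per hour.
Filling time = 1 ÷ (11/80) = 80/11 hours.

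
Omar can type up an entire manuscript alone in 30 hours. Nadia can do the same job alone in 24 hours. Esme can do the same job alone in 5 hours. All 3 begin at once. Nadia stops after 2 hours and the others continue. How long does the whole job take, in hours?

55/14 hours

In the first 2 hours the combined rate is 11/40, so 11/20 of the job is done, leaving 9/20.
After Nadia leaves the rate is 7/30 per hour; the remaining 9/20 takes 27/14 hours.
Total = 2 + 27/14 = 55/14 hours.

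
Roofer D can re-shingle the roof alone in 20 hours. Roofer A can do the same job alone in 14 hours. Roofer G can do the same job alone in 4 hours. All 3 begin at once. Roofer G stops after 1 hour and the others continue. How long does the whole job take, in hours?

105/17 hours

In the first 1 hour the combined rate is 13/35, so 13/35 of the job is done, leaving 22/35.
After roofer G leaves the rate is 17/140 per hour; the remaining 22/35 takes 88/17 hours.
Total = 1 + 88/17 = 105/17 hours.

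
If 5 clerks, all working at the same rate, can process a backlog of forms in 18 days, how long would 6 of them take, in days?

15 days

Total work is 5·18 = 90 clerk-days.
With 6 clerks: 90/6 = 15 days.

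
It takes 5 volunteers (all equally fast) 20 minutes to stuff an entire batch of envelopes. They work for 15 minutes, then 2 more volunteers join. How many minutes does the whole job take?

One volunteer does 1/100 of the job per minute.
After 15 minutes with 5 volunteers, 3/4 is done (1/4 left).
With 7 volunteers the rate is 7/100, so the rest takes 1/4 ÷ 7/100 = 25/7 minutes.
Total = 15 + 25/7 = 130/7 minutes.

130/7 minutes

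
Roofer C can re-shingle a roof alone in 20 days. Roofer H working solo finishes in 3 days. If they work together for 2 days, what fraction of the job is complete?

Combined rate: 1/20 + 1/3 = (3 + 20)/60 = 23/60 per day.
In 2 days they complete 2·23/60 = 23/30 of the job.

23/30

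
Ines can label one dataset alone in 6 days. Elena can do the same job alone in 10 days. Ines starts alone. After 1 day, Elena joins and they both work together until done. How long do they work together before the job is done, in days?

25/8 days

In the first 1 day Ines alone does 1/6 of the job, leaving 5/6.
Once everyone is working, combined rate: 1/6 + 1/10 = (5 + 3)/30 = 8/30 = 4/15 per day.
Remaining 5/6 at 4/15 per day takes 25/8 days.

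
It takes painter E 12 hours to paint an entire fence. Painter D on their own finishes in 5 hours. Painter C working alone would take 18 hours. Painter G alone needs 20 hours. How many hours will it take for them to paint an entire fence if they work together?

18/7 hours

Combined rate: 1/12 + 1/5 + 1/18 + 1/20 = (15 + 36 + 10 + 9)/180 = 70/180 = 7/18 per hour.
Time = 1 ÷ (7/18) = 18/7 hours.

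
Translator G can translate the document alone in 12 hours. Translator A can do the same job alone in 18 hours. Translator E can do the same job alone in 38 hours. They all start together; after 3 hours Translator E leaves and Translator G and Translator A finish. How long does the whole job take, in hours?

In the first 3 hours the combined rate is 113/684, so 113/228 of the job is done, leaving 115/228.
After Translator E leaves the rate is 5/36 per hour; the remaining 115/228 takes 69/19 hours.
Total = 3 + 69/19 = 126/19 hours.

126/19 hours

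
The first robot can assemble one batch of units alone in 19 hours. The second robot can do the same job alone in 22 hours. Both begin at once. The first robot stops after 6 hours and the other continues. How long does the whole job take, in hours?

In the first 6 hours the combined rate is 41/418, so 123/209 of the job is done, leaving 86/209.
After the first robot leaves the rate is 1/22 per hour; the remaining 86/209 takes 172/19 hours.
Total = 6 + 172/19 = 286/19 hours.

286/19 hours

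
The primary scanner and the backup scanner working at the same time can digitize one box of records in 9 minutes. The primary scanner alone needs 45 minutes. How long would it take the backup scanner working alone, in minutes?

45/4 minutes

Combined rate is 1/9 per minute.
Known contribution: 1/45 per minute.
So the backup scanner's rate is 1/9 − 1/45 = 4/45, meaning 45/4 minutes alone.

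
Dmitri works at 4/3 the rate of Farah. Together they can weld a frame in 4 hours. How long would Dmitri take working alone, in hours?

7 hours

Let Farah's rate be r; then Dmitri's rate is (4/3)r, so together (4/3 + 1)r = (7/3)r = 1/4.
Thus r = 3/28 per hour.
Farah alone: 28/3 hours; Dmitri alone: 7 hours.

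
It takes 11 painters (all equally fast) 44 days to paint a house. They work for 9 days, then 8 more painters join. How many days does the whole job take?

556/19 days

One painter does 1/484 of the job per day.
After 9 days with 11 painters, 9/44 is done (35/44 left).
With 19 painters the rate is 19/484, so the rest takes 35/44 ÷ 19/484 = 385/19 days.
Total = 9 + 385/19 = 556/19 days.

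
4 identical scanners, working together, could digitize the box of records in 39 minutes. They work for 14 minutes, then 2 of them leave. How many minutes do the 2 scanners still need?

50 minutes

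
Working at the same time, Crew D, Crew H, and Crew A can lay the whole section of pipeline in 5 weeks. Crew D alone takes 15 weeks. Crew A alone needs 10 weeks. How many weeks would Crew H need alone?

30 weeks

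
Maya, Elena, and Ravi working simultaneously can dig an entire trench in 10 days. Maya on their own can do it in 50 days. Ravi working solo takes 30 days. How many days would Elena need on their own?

Combined rate is 1/10 per day.
Known contribution: 1/50 + 1/30 = (3 + 5)/150 = 8/150 = 4/75 per day.
So Elena's rate is 1/10 − 4/75 = 7/150, meaning 150/7 days alone.

150/7 days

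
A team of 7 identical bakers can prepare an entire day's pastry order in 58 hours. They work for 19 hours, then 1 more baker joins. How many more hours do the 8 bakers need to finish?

273/8 hours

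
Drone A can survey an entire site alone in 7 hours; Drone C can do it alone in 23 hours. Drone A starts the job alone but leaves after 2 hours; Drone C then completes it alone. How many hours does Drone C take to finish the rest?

In 2 hours Drone A does 2/7 of the job, leaving 5/7.
Drone C works at 1/23 per hour, so finishing takes 5/7 ÷ 1/23 = 115/7 hours.

115/7 hours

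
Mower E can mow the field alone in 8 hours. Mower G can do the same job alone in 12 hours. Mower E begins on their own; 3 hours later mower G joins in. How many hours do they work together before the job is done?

3 hours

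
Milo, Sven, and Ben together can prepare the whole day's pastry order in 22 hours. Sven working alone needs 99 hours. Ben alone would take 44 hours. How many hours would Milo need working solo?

396/5 hours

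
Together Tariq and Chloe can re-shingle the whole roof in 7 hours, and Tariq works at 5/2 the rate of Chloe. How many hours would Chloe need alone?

49/2 hours

Let Chloe's rate be r; then Tariq's rate is (5/2)r, so together (5/2 + 1)r = (7/2)r = 1/7.
Thus r = 2/49 per hour.
Chloe alone: 49/2 hours; Tariq alone: 49/5 hours.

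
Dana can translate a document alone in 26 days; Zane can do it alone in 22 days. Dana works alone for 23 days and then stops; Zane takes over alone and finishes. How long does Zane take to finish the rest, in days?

In 23 days Dana does 23/26 of the job, leaving 3/26.
Zane works at 1/22 per day, so finishing takes 3/26 ÷ 1/22 = 33/13 days.

33/13 days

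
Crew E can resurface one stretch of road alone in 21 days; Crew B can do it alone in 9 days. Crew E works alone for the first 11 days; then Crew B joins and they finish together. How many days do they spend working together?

3 days

In 11 days Crew E does 11/21 of the job, leaving 10/21.
Crew E and Crew B together work at 10/63 per day, so finishing takes 10/21 ÷ 10/63 = 3 days.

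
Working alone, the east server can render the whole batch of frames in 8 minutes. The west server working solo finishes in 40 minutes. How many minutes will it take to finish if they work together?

20/3 minutes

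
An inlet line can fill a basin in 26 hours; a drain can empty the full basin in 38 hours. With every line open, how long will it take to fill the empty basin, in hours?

247/3 hours

Net rate = 1/26 − 1/38 = (19 − 13)/494 = 6/494 = 3/247 per hour.
Filling time = 1 ÷ (3/247) = 247/3 hours.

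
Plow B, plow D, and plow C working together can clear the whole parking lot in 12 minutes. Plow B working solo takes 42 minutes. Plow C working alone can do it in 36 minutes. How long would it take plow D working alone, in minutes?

63/2 minutes

Combined rate is 1/12 per minute.
Known contribution: 1/42 + 1/36 = (6 + 7)/252 = 13/252 per minute.
So plow D's rate is 1/12 − 13/252 = 2/63, meaning 63/2 minutes alone.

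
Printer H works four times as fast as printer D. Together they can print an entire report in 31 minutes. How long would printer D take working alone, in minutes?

155 minutes

Let printer D's rate be r; then printer H's rate is 4r, so together (4 + 1)r = 5r = 1/31.
Thus r = 1/155 per minute.
Printer D alone: 155 minutes; printer H alone: 155/4 minutes.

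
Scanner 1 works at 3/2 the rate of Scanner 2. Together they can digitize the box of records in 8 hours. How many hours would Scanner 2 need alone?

20 hours

Let Scanner 2's rate be r; then Scanner 1's rate is (3/2)r, so together (3/2 + 1)r = (5/2)r = 1/8.
Thus r = 1/20 per hour.
Scanner 2 alone: 20 hours; Scanner 1 alone: 40/3 hours.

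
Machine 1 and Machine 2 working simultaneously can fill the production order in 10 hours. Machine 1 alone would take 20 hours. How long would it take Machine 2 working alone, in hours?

Combined rate is 1/10 per hour.
Known contribution: 1/20 per hour.
So Machine 2's rate is 1/10 − 1/20 = 1/20, meaning 20 hours alone.

20 hours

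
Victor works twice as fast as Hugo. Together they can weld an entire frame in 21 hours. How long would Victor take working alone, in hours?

Let Hugo's rate be r; then Victor's rate is 2r, so together (2 + 1)r = 3r = 1/21.
Thus r = 1/63 per hour.
Hugo alone: 63 hours; Victor alone: 63/2 hours.

63/2 hours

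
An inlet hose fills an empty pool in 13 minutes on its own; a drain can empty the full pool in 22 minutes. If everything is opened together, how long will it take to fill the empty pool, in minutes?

Net rate = 1/13 − 1/22 = (22 − 13)/286 = 9/286 per minute.
Filling time = 1 ÷ (9/286) = 286/9 minutes.

286/9 minutes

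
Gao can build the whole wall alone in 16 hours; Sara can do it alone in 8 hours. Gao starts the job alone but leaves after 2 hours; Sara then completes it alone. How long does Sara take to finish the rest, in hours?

In 2 hours Gao does 2/16 = 1/8 of the job, leaving 7/8.
Sara works at 1/8 per hour, so finishing takes 7/8 ÷ 1/8 = 7 hours.

7 hours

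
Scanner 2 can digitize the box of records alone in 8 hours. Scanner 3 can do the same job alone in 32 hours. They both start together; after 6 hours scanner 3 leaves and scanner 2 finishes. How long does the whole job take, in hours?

13/2 hours

In the first 6 hours the combined rate is 5/32, so 15/16 of the job is done, leaving 1/16.
After scanner 3 leaves the rate is 1/8 per hour; the remaining 1/16 takes 1/2 hours.
Total = 6 + 1/2 = 13/2 hours.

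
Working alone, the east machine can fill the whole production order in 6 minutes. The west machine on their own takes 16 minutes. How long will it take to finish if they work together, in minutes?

48/11 minutes

Combined rate: 1/6 + 1/16 = (8 + 3)/48 = 11/48 per minute.
Time = 1 ÷ (11/48) = 48/11 minutes.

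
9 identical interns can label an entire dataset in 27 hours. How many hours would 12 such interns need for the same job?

81/4 hours

Total work is 9·27 = 243 intern-hours.
With 12 interns: 243/12 = 81/4 hours.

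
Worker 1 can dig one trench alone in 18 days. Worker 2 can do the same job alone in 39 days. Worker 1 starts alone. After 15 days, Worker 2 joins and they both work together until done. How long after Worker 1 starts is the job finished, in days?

In the first 15 days Worker 1 alone does 15/18 = 5/6 of the job, leaving 1/6.
Once everyone is working, combined rate: 1/18 + 1/39 = (13 + 6)/234 = 19/234 per day.
Remaining 1/6 at 19/234 per day takes 39/19 days.
Total from the start = 15 + 39/19 = 324/19 days.

324/19 days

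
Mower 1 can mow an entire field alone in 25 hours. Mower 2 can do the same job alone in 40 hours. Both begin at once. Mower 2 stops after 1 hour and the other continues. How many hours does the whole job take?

195/8 hours

In the first 1 hour the combined rate is 13/200, so 13/200 of the job is done, leaving 187/200.
After mower 2 leaves the rate is 1/25 per hour; the remaining 187/200 takes 187/8 hours.
Total = 1 + 187/8 = 195/8 hours.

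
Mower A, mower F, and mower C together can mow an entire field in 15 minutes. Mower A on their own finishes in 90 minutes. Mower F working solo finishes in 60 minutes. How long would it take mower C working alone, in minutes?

180/7 minutes

Combined rate is 1/15 per minute.
Known contribution: 1/90 + 1/60 = (2 + 3)/180 = 5/180 = 1/36 per minute.
So mower C's rate is 1/15 − 1/36 = 7/180, meaning 180/7 minutes alone.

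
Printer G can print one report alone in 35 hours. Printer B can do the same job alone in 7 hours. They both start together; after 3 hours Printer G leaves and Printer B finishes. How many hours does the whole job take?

32/5 hours

In the first 3 hours the combined rate is 6/35, so 18/35 of the job is done, leaving 17/35.
After Printer G leaves the rate is 1/7 per hour; the remaining 17/35 takes 17/5 hours.
Total = 3 + 17/5 = 32/5 hours.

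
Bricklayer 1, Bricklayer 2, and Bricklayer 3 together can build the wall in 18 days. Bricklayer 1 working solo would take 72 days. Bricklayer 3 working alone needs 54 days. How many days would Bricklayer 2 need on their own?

Combined rate is 1/18 per day.
Known contribution: 1/72 + 1/54 = (3 + 4)/216 = 7/216 per day.
So Bricklayer 2's rate is 1/18 − 7/216 = 5/216, meaning 216/5 days alone.

216/5 days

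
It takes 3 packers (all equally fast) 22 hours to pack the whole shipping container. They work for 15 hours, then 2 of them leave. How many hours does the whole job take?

36 hours

One packer does 1/66 of the job per hour.
After 15 hours with 3 packers, 15/22 is done (7/22 left).
With 1 packer the rate is 1/66, so the rest takes 7/22 ÷ 1/66 = 21 hours.
Total = 15 + 21 = 36 hours.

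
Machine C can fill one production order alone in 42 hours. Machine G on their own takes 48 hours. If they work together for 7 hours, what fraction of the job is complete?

5/16

Combined rate: 1/42 + 1/48 = (8 + 7)/336 = 15/336 = 5/112 per hour.
In 7 hours they complete 7·5/112 = 5/16 of the job.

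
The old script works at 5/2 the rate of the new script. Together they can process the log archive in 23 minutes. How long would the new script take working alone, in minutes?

161/2 minutes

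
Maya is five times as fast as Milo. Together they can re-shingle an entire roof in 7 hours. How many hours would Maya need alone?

42/5 hours

Let Milo's rate be r; then Maya's rate is 5r, so together (5 + 1)r = 6r = 1/7.
Thus r = 1/42 per hour.
Milo alone: 42 hours; Maya alone: 42/5 hours.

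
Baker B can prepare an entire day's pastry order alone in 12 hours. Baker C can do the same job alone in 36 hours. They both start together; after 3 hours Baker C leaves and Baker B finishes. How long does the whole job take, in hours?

11 hours

In the first 3 hours the combined rate is 1/9, so 1/3 of the job is done, leaving 2/3.
After Baker C leaves the rate is 1/12 per hour; the remaining 2/3 takes 8 hours.
Total = 3 + 8 = 11 hours.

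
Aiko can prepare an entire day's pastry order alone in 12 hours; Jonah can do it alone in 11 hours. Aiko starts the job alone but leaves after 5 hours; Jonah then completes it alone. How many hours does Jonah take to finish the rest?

77/12 hours

In 5 hours Aiko does 5/12 of the job, leaving 7/12.
Jonah works at 1/11 per hour, so finishing takes 7/12 ÷ 1/11 = 77/12 hours.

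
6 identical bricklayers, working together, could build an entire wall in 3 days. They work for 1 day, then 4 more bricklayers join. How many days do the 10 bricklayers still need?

One bricklayer does 1/18 of the job per day.
After 1 day with 6 bricklayers, 1/3 is done (2/3 left).
With 10 bricklayers the rate is 10/18 = 5/9, so the rest takes 2/3 ÷ 5/9 = 6/5 days.

6/5 days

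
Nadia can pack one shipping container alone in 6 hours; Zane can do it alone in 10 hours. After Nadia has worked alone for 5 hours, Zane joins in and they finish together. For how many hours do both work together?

In 5 hours Nadia does 5/6 of the job, leaving 1/6.
Nadia and Zane together work at 4/15 per hour, so finishing takes 1/6 ÷ 4/15 = 5/8 hours.

5/8 hours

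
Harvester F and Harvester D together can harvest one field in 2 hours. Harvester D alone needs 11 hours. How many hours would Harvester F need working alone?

22/9 hours

Combined rate is 1/2 per hour.
Known contribution: 1/11 per hour.
So Harvester F's rate is 1/2 − 1/11 = 9/22, meaning 22/9 hours alone.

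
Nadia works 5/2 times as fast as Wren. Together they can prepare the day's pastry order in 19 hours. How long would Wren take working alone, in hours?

Let Wren's rate be r; then Nadia's rate is (5/2)r, so together (5/2 + 1)r = (7/2)r = 1/19.
Thus r = 2/133 per hour.
Wren alone: 133/2 hours; Nadia alone: 133/5 hours.

133/2 hours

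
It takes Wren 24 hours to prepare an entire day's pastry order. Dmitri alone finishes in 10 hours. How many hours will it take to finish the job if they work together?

With two workers the combined time is the product over the sum: 24·10/(24+10) = 240/34 = 120/17 hours.

120/17 hours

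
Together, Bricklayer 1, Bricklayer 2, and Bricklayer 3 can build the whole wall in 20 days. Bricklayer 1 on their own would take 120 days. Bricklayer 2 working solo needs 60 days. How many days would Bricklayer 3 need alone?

Combined rate is 1/20 per day.
Known contribution: 1/120 + 1/60 = (1 + 2)/120 = 3/120 = 1/40 per day.
So Bricklayer 3's rate is 1/20 − 1/40 = 1/40, meaning 40 days alone.

40 days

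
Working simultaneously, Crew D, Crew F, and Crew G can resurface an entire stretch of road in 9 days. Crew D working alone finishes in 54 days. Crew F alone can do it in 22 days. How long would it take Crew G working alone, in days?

Combined rate is 1/9 per day.
Known contribution: 1/54 + 1/22 = (11 + 27)/594 = 38/594 = 19/297 per day.
So Crew G's rate is 1/9 − 19/297 = 14/297, meaning 297/14 days alone.

297/14 days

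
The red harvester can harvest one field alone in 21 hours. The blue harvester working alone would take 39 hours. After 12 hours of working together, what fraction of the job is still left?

11/91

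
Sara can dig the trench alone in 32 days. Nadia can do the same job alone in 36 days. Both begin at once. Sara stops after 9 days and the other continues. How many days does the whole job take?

In the first 9 days the combined rate is 17/288, so 17/32 of the job is done, leaving 15/32.
After Sara leaves the rate is 1/36 per day; the remaining 15/32 takes 135/8 days.
Total = 9 + 135/8 = 207/8 days.

207/8 days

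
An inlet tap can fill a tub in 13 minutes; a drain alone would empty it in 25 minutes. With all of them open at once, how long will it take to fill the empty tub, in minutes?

Net rate = 1/13 − 1/25 = (25 − 13)/325 = 12/325 per minute.
Filling time = 1 ÷ (12/325) = 325/12 minutes.

325/12 minutes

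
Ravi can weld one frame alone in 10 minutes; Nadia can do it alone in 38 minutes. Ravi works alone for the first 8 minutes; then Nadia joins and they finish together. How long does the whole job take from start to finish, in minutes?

115/12 minutes

In 8 minutes Ravi does 8/10 = 4/5 of the job, leaving 1/5.
Ravi and Nadia together work at 12/95 per minute, so finishing takes 1/5 ÷ 12/95 = 19/12 minutes.
Total time = 8 + 19/12 = 115/12 minutes.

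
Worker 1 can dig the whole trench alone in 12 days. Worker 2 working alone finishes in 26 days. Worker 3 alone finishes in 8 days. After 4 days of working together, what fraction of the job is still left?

1/78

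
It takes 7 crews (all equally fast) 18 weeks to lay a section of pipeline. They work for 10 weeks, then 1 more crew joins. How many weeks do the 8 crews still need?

One crew does 1/126 of the job per week.
After 10 weeks with 7 crews, 5/9 is done (4/9 left).
With 8 crews the rate is 8/126 = 4/63, so the rest takes 4/9 ÷ 4/63 = 7 weeks.

7 weeks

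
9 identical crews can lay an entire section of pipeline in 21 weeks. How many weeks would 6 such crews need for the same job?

63/2 weeks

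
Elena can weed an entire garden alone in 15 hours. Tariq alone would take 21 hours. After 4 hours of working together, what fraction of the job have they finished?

16/35

Combined rate: 1/15 + 1/21 = (7 + 5)/105 = 12/105 = 4/35 per hour.
In 4 hours they complete 4·4/35 = 16/35 of the job.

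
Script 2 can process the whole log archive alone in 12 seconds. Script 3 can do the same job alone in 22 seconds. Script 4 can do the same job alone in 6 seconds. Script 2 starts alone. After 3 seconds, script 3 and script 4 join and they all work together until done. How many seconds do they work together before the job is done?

In the first 3 seconds script 2 alone does 3/12 = 1/4 of the job, leaving 3/4.
Once everyone is working, combined rate: 1/12 + 1/22 + 1/6 = (11 + 6 + 22)/132 = 39/132 = 13/44 per second.
Remaining 3/4 at 13/44 per second takes 33/13 seconds.

33/13 seconds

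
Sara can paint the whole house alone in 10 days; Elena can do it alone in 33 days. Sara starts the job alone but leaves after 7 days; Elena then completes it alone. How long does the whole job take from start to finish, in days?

169/10 days

In 7 days Sara does 7/10 of the job, leaving 3/10.
Elena works at 1/33 per day, so finishing takes 3/10 ÷ 1/33 = 99/10 days.
Total time = 7 + 99/10 = 169/10 days.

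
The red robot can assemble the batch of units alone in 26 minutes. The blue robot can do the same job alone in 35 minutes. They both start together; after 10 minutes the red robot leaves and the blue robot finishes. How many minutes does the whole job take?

280/13 minutes

In the first 10 minutes the combined rate is 61/910, so 61/91 of the job is done, leaving 30/91.
After the red robot leaves the rate is 1/35 per minute; the remaining 30/91 takes 150/13 minutes.
Total = 10 + 150/13 = 280/13 minutes.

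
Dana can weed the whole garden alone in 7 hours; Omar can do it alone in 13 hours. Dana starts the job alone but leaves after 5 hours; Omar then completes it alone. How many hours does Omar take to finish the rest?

26/7 hours

In 5 hours Dana does 5/7 of the job, leaving 2/7.
Omar works at 1/13 per hour, so finishing takes 2/7 ÷ 1/13 = 26/7 hours.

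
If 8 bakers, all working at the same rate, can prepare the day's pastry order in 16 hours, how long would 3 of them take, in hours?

Total work is 8·16 = 128 baker-hours.
With 3 bakers: 128/3 hours.

128/3 hours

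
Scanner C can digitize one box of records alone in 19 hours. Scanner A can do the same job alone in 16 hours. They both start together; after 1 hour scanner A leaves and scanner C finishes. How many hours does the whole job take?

In the first 1 hour the combined rate is 35/304, so 35/304 of the job is done, leaving 269/304.
After scanner A leaves the rate is 1/19 per hour; the remaining 269/304 takes 269/16 hours.
Total = 1 + 269/16 = 285/16 hours.

285/16 hours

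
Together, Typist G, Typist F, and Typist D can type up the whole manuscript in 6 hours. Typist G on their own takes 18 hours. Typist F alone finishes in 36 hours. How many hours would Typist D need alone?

12 hours

Combined rate is 1/6 per hour.
Known contribution: 1/18 + 1/36 = (2 + 1)/36 = 3/36 = 1/12 per hour.
So Typist D's rate is 1/6 − 1/12 = 1/12, meaning 12 hours alone.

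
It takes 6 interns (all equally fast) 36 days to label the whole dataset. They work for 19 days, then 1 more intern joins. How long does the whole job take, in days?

One intern does 1/216 of the job per day.
After 19 days with 6 interns, 19/36 is done (17/36 left).
With 7 interns the rate is 7/216, so the rest takes 17/36 ÷ 7/216 = 102/7 days.
Total = 19 + 102/7 = 235/7 days.

235/7 days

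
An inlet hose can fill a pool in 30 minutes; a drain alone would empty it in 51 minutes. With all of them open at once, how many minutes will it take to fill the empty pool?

Net rate = 1/30 − 1/51 = (17 − 10)/510 = 7/510 per minute.
Filling time = 1 ÷ (7/510) = 510/7 minutes.

510/7 minutes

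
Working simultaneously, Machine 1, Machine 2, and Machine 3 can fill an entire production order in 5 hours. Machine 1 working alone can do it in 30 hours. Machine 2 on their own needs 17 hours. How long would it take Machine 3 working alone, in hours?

Combined rate is 1/5 per hour.
Known contribution: 1/30 + 1/17 = (17 + 30)/510 = 47/510 per hour.
So Machine 3's rate is 1/5 − 47/510 = 11/102, meaning 102/11 hours alone.

102/11 hours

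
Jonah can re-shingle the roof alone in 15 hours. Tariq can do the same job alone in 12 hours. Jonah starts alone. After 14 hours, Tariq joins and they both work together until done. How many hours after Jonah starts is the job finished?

In the first 14 hours Jonah alone does 14/15 of the job, leaving 1/15.
Once everyone is working, combined rate: 1/15 + 1/12 = (4 + 5)/60 = 9/60 = 3/20 per hour.
Remaining 1/15 at 3/20 per hour takes 4/9 hours.
Total from the start = 14 + 4/9 = 130/9 hours.

130/9 hours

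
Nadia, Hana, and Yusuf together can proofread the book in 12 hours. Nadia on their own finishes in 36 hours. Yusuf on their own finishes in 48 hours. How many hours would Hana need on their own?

Combined rate is 1/12 per hour.
Known contribution: 1/36 + 1/48 = (4 + 3)/144 = 7/144 per hour.
So Hana's rate is 1/12 − 7/144 = 5/144, meaning 144/5 hours alone.

144/5 hours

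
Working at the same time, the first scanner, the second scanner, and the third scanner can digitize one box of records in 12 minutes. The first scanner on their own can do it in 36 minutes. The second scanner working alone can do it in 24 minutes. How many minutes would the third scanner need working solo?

72 minutes

Combined rate is 1/12 per minute.
Known contribution: 1/36 + 1/24 = (2 + 3)/72 = 5/72 per minute.
So the third scanner's rate is 1/12 − 5/72 = 1/72, meaning 72 minutes alone.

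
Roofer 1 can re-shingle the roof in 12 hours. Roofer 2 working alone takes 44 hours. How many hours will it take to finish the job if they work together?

66/7 hours

With two workers the combined time is the product over the sum: 12·44/(12+44) = 528/56 = 66/7 hours.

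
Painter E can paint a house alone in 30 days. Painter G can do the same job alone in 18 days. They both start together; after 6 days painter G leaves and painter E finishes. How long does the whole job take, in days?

20 days

In the first 6 days the combined rate is 4/45, so 8/15 of the job is done, leaving 7/15.
After painter G leaves the rate is 1/30 per day; the remaining 7/15 takes 14 days.
Total = 6 + 14 = 20 days.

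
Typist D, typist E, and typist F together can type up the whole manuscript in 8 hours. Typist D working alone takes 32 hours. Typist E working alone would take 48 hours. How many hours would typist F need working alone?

Combined rate is 1/8 per hour.
Known contribution: 1/32 + 1/48 = (3 + 2)/96 = 5/96 per hour.
So typist F's rate is 1/8 − 5/96 = 7/96, meaning 96/7 hours alone.

96/7 hours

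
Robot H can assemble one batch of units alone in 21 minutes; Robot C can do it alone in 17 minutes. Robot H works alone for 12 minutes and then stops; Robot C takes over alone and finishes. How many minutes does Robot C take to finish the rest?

In 12 minutes Robot H does 12/21 = 4/7 of the job, leaving 3/7.
Robot C works at 1/17 per minute, so finishing takes 3/7 ÷ 1/17 = 51/7 minutes.

51/7 minutes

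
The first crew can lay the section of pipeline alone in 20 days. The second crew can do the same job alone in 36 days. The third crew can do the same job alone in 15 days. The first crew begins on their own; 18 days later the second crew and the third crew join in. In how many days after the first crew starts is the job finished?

243/13 days

In the first 18 days the first crew alone does 18/20 = 9/10 of the job, leaving 1/10.
Once everyone is working, combined rate: 1/20 + 1/36 + 1/15 = (9 + 5 + 12)/180 = 26/180 = 13/90 per day.
Remaining 1/10 at 13/90 per day takes 9/13 days.
Total from the start = 18 + 9/13 = 243/13 days.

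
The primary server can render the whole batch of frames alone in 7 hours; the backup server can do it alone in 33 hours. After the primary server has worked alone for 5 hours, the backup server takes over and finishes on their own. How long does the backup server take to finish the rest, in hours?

In 5 hours the primary server does 5/7 of the job, leaving 2/7.
The backup server works at 1/33 per hour, so finishing takes 2/7 ÷ 1/33 = 66/7 hours.

66/7 hours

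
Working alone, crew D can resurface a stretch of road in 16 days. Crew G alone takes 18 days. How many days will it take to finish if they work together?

Combined rate: 1/16 + 1/18 = (9 + 8)/144 = 17/144 per day.
Time = 1 ÷ (17/144) = 144/17 days.

144/17 days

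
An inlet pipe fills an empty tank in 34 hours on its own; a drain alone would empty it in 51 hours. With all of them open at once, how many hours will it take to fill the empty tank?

102 hours

Net rate = 1/34 − 1/51 = (3 − 2)/102 = 1/102 per hour.
Filling time = 1 ÷ (1/102) = 102 hours.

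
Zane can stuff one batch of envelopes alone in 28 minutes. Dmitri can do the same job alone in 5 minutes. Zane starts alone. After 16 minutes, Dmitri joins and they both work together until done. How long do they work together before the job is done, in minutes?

20/11 minutes

In the first 16 minutes Zane alone does 16/28 = 4/7 of the job, leaving 3/7.
Once everyone is working, combined rate: 1/28 + 1/5 = (5 + 28)/140 = 33/140 per minute.
Remaining 3/7 at 33/140 per minute takes 20/11 minutes.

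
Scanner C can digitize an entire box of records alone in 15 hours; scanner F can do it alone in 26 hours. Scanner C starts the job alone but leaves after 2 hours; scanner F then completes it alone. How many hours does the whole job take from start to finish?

In 2 hours scanner C does 2/15 of the job, leaving 13/15.
Scanner F works at 1/26 per hour, so finishing takes 13/15 ÷ 1/26 = 338/15 hours.
Total time = 2 + 338/15 = 368/15 hours.

368/15 hours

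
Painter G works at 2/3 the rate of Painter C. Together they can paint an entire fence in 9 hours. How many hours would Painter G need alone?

Let Painter C's rate be r; then Painter G's rate is (2/3)r, so together (2/3 + 1)r = (5/3)r = 1/9.
Thus r = 1/15 per hour.
Painter C alone: 15 hours; Painter G alone: 45/2 hours.

45/2 hours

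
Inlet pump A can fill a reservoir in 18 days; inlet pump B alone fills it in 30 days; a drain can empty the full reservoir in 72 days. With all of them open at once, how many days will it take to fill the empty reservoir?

40/3 days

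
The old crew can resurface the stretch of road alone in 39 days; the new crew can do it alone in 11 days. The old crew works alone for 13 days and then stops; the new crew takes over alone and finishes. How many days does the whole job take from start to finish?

61/3 days

In 13 days the old crew does 13/39 = 1/3 of the job, leaving 2/3.
The new crew works at 1/11 per day, so finishing takes 2/3 ÷ 1/11 = 22/3 days.
Total time = 13 + 22/3 = 61/3 days.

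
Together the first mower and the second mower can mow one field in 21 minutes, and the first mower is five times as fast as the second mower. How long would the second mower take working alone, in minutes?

126 minutes

Let the second mower's rate be r; then the first mower's rate is 5r, so together (5 + 1)r = 6r = 1/21.
Thus r = 1/126 per minute.
The second mower alone: 126 minutes; the first mower alone: 126/5 minutes.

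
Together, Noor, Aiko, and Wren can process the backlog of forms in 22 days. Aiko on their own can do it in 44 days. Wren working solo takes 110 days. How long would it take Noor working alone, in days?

Combined rate is 1/22 per day.
Known contribution: 1/44 + 1/110 = (5 + 2)/220 = 7/220 per day.
So Noor's rate is 1/22 − 7/220 = 3/220, meaning 220/3 days alone.

220/3 days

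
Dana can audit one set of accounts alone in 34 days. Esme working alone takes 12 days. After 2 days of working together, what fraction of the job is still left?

79/102

Combined rate: 1/34 + 1/12 = (6 + 17)/204 = 23/204 per day.
In 2 days they complete 2·23/204 = 23/102 of the job.
So 79/102 remains.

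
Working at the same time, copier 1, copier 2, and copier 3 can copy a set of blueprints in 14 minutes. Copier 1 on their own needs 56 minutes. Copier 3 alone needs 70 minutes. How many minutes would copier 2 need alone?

280/11 minutes

Combined rate is 1/14 per minute.
Known contribution: 1/56 + 1/70 = (5 + 4)/280 = 9/280 per minute.
So copier 2's rate is 1/14 − 9/280 = 11/280, meaning 280/11 minutes alone.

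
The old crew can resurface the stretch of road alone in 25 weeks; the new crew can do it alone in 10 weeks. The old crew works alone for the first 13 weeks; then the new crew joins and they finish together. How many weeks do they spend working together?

24/7 weeks

In 13 weeks the old crew does 13/25 of the job, leaving 12/25.
The old crew and the new crew together work at 7/50 per week, so finishing takes 12/25 ÷ 7/50 = 24/7 weeks.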